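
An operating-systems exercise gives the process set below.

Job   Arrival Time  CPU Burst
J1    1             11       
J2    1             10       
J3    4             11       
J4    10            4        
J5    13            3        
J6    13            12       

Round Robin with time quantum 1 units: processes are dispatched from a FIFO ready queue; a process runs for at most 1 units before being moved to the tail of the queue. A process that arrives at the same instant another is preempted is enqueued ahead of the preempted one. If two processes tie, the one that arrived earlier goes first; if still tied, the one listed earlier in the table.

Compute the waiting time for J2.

Schedule: | idle 0-1 | J1 1-2 | J2 2-3 | J1 3-4 | J2 4-5 | J3 5-6 | J1 6-7 | J2 7-8 | J3 8-9 | J1 9-10 | J2 10-11 | J3 11-12 | J4 12-13 | J1 13-14 | J2 14-15 | J3 15-16 | J5 16-17 | J6 17-18 | J4 18-19 | J1 19-20 | J2 20-21 | J3 21-22 | J5 22-23 | J6 23-24 | J4 24-25 | J1 25-26 | J2 26-27 | J3 27-28 | J5 28-29 | J6 29-30 | J4 30-31 | J1 31-32 | J2 32-33 | J3 33-34 | J6 34-35 | J1 35-36 | J2 36-37 | J3 37-38 | J6 38-39 | J1 39-40 | J2 40-41 | J3 41-42 | J6 42-43 | J1 43-44 | J3 44-45 | J6 45-46 | J3 46-47 | J6 47-52 |
Completion: J1=44  J2=41  J3=47  J4=31  J5=29  J6=52
Waiting(J2) = turnaround − burst = 40 − 10 = 30

30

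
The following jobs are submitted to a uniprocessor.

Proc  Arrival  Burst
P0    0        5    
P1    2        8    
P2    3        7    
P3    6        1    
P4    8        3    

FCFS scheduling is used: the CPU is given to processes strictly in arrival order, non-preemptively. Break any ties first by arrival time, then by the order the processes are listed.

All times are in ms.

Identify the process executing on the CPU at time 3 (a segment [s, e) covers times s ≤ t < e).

P0

Gantt: | P0 0-5 | P1 5-13 | P2 13-20 | P3 20-21 | P4 21-24 |
Completion: P0=5  P1=13  P2=20  P3=21  P4=24
Turnaround (C−A): P0=5  P1=11  P2=17  P3=15  P4=16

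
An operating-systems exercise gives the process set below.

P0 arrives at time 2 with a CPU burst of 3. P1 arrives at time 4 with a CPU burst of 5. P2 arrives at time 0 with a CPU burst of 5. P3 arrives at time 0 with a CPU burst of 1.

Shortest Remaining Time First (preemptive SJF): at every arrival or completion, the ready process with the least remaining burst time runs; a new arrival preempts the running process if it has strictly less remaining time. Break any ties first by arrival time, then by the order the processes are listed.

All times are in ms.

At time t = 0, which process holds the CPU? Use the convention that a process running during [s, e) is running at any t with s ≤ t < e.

P3

Schedule: | P3 0-1 | P2 1-2 | P0 2-5 | P2 5-9 | P1 9-14 |
Completion: P0=5  P1=14  P2=9  P3=1
Turnaround (C−A): P0=3  P1=10  P2=9  P3=1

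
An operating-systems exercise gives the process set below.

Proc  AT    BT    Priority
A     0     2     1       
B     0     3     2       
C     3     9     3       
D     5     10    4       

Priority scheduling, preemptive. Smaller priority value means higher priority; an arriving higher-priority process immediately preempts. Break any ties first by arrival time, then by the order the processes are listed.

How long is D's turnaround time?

Gantt: | A 0-2 | B 2-5 | C 5-14 | D 14-24 |
Completion: A=2  B=5  C=14  D=24
Turnaround(D) = completion − arrival = 24 − 5 = 19

19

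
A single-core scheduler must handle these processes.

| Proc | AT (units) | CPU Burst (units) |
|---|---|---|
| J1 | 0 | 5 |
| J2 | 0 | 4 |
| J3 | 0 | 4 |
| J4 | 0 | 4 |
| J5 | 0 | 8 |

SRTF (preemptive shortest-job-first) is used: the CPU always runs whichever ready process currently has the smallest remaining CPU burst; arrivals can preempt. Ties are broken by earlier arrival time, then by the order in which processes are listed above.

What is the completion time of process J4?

Timeline: | J2 0-4 | J3 4-8 | J4 8-12 | J1 12-17 | J5 17-25 |
Completion: J1=17  J2=4  J3=8  J4=12  J5=25

12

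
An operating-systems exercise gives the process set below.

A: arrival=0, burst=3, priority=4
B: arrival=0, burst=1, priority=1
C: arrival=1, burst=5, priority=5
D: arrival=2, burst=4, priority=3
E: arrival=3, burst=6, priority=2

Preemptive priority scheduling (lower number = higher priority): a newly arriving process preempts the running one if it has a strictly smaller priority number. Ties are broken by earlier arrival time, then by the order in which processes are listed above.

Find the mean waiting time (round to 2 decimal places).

Timeline: | B 0-1 | A 1-2 | D 2-3 | E 3-9 | D 9-12 | A 12-14 | C 14-19 |
Completion: A=14  B=1  C=19  D=12  E=9
Waiting times: A=11, B=0, C=13, D=6, E=0
Average waiting = (11+0+13+6+0) / 5 = 30/5 = 6.00

6.00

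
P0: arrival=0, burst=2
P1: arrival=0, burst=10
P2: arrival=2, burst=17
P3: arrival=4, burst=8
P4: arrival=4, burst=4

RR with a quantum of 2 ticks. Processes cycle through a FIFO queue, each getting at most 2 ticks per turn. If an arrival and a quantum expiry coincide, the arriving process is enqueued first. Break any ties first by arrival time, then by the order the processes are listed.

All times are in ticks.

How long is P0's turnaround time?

Timeline: | P0 0-2 | P1 2-4 | P2 4-6 | P3 6-8 | P4 8-10 | P1 10-12 | P2 12-14 | P3 14-16 | P4 16-18 | P1 18-20 | P2 20-22 | P3 22-24 | P1 24-26 | P2 26-28 | P3 28-30 | P1 30-32 | P2 32-41 |
Completion: P0=2  P1=32  P2=41  P3=30  P4=18
Turnaround(P0) = completion − arrival = 2 − 0 = 2

2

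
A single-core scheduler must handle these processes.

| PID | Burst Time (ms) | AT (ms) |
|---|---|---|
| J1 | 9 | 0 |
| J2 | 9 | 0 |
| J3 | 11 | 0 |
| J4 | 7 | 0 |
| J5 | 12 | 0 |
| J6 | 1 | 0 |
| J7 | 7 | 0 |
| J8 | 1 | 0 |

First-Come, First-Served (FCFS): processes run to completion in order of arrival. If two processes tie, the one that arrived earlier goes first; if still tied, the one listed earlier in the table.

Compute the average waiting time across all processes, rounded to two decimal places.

Schedule: | J1 0-9 | J2 9-18 | J3 18-29 | J4 29-36 | J5 36-48 | J6 48-49 | J7 49-56 | J8 56-57 |
Completion: J1=9  J2=18  J3=29  J4=36  J5=48  J6=49  J7=56  J8=57
Turnaround (C−A): J1=9  J2=18  J3=29  J4=36  J5=48  J6=49  J7=56  J8=57
Waiting times: J1=0, J2=9, J3=18, J4=29, J5=36, J6=48, J7=49, J8=56
Average waiting = (0+9+18+29+36+48+49+56) / 8 = 245/8 = 30.63

30.63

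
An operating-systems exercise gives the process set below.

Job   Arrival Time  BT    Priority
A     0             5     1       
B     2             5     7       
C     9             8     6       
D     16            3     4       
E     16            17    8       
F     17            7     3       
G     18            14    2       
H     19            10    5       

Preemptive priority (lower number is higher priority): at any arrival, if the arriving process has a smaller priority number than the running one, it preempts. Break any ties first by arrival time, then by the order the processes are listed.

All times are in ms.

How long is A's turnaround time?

5

Schedule: | A 0-5 | B 5-9 | C 9-16 | D 16-17 | F 17-18 | G 18-32 | F 32-38 | D 38-40 | H 40-50 | C 50-51 | B 51-52 | E 52-69 |
Completion: A=5  B=52  C=51  D=40  E=69  F=38  G=32  H=50
Turnaround (C−A): A=5  B=50  C=42  D=24  E=53  F=21  G=14  H=31
Turnaround(A) = completion − arrival = 5 − 0 = 5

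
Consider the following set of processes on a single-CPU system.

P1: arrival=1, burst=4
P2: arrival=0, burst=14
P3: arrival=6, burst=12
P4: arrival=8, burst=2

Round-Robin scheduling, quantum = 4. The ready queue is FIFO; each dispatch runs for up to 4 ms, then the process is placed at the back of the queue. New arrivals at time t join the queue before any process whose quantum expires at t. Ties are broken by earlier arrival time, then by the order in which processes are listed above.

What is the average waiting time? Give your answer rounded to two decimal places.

9.75

Gantt: | P2 0-4 | P1 4-8 | P2 8-12 | P3 12-16 | P4 16-18 | P2 18-22 | P3 22-26 | P2 26-28 | P3 28-32 |
Completion: P1=8  P2=28  P3=32  P4=18
Turnaround (C−A): P1=7  P2=28  P3=26  P4=10
Waiting times: P1=3, P2=14, P3=14, P4=8
Average waiting = (3+14+14+8) / 4 = 39/4 = 9.75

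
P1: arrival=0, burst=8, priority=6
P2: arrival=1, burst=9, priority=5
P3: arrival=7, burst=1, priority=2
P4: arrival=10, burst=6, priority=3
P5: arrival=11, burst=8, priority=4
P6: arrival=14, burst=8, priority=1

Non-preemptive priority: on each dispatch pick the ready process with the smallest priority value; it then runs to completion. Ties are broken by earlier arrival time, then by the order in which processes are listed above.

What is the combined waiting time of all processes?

50

Schedule: | P1 0-8 | P3 8-9 | P2 9-18 | P6 18-26 | P4 26-32 | P5 32-40 |
Completion: P1=8  P2=18  P3=9  P4=32  P5=40  P6=26
Turnaround (C−A): P1=8  P2=17  P3=2  P4=22  P5=29  P6=12
Waiting = turnaround − burst: P1=0, P2=8, P3=1, P4=16, P5=21, P6=4
Total waiting = 0 + 8 + 1 + 16 + 21 + 4 = 50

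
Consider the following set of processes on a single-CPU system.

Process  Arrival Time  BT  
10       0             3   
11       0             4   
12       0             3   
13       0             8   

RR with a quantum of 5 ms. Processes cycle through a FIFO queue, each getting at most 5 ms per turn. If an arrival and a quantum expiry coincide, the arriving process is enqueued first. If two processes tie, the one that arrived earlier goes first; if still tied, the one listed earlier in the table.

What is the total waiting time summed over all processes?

Gantt: | 10 0-3 | 11 3-7 | 12 7-10 | 13 10-18 |
Completion: 10=3  11=7  12=10  13=18
Waiting = turnaround − burst: 10=0, 11=3, 12=7, 13=10
Total waiting = 0 + 3 + 7 + 10 = 20

20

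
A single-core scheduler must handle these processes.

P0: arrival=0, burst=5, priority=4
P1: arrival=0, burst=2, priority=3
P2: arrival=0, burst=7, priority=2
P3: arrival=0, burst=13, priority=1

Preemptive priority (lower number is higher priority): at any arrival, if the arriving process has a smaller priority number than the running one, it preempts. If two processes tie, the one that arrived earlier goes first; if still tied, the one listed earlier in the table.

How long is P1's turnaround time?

22

Timeline: | P3 0-13 | P2 13-20 | P1 20-22 | P0 22-27 |
Completion: P0=27  P1=22  P2=20  P3=13
Turnaround (C−A): P0=27  P1=22  P2=20  P3=13
Turnaround(P1) = completion − arrival = 22 − 0 = 22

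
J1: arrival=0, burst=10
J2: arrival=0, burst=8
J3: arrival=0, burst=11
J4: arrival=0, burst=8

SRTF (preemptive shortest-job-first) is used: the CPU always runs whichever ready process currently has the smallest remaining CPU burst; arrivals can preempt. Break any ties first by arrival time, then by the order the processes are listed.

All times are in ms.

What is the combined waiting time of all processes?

50

Timeline: | J2 0-8 | J4 8-16 | J1 16-26 | J3 26-37 |
Completion: J1=26  J2=8  J3=37  J4=16
Turnaround (C−A): J1=26  J2=8  J3=37  J4=16
Waiting = turnaround − burst: J1=16, J2=0, J3=26, J4=8
Total waiting = 16 + 0 + 26 + 8 = 50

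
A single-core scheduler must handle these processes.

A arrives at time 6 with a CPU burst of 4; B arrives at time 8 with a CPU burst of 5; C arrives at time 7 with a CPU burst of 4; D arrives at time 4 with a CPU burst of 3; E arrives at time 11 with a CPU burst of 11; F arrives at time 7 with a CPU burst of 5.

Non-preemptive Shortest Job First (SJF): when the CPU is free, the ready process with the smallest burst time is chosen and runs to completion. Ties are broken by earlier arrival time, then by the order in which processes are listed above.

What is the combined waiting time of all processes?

39

Gantt: | idle 0-4 | D 4-7 | A 7-11 | C 11-15 | F 15-20 | B 20-25 | E 25-36 |
Completion: A=11  B=25  C=15  D=7  E=36  F=20
Turnaround (C−A): A=5  B=17  C=8  D=3  E=25  F=13
Waiting = turnaround − burst: A=1, B=12, C=4, D=0, E=14, F=8
Total waiting = 1 + 12 + 4 + 0 + 14 + 8 = 39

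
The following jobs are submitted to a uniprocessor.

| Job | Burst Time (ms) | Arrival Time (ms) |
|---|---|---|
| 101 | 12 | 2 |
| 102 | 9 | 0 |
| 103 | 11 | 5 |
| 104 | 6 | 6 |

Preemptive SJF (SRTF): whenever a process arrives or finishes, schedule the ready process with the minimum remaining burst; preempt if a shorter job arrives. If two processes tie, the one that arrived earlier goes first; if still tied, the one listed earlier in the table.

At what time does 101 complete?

Schedule: | 102 0-9 | 104 9-15 | 103 15-26 | 101 26-38 |
Completion: 101=38  102=9  103=26  104=15
Turnaround (C−A): 101=36  102=9  103=21  104=9

38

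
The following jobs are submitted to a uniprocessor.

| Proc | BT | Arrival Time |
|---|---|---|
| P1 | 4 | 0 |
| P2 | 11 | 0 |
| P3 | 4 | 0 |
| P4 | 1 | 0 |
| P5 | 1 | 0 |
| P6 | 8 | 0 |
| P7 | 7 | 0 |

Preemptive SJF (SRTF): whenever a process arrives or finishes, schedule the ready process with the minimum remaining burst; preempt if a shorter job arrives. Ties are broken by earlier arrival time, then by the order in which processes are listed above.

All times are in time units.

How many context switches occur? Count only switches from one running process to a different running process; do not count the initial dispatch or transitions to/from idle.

6

Gantt: | P4 0-1 | P5 1-2 | P1 2-6 | P3 6-10 | P7 10-17 | P6 17-25 | P2 25-36 |
Completion: P1=6  P2=36  P3=10  P4=1  P5=2  P6=25  P7=17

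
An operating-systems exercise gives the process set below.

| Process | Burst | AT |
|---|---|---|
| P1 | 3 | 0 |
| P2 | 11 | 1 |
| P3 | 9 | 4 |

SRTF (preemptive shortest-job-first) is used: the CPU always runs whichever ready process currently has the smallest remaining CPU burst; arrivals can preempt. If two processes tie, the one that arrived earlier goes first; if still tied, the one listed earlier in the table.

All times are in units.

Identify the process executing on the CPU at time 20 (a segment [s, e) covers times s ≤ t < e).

Timeline: | P1 0-3 | P2 3-4 | P3 4-13 | P2 13-23 |
Completion: P1=3  P2=23  P3=13
Turnaround (C−A): P1=3  P2=22  P3=9

P2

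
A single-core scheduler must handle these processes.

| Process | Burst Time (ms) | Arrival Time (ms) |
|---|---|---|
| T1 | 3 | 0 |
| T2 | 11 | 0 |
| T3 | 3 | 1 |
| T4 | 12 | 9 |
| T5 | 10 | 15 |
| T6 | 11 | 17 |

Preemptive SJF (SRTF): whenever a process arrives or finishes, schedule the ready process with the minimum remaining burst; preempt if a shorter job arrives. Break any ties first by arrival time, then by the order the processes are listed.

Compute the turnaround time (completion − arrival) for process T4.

Schedule: | T1 0-3 | T3 3-6 | T2 6-17 | T5 17-27 | T6 27-38 | T4 38-50 |
Completion: T1=3  T2=17  T3=6  T4=50  T5=27  T6=38
Turnaround (C−A): T1=3  T2=17  T3=5  T4=41  T5=12  T6=21
Turnaround(T4) = completion − arrival = 50 − 9 = 41

41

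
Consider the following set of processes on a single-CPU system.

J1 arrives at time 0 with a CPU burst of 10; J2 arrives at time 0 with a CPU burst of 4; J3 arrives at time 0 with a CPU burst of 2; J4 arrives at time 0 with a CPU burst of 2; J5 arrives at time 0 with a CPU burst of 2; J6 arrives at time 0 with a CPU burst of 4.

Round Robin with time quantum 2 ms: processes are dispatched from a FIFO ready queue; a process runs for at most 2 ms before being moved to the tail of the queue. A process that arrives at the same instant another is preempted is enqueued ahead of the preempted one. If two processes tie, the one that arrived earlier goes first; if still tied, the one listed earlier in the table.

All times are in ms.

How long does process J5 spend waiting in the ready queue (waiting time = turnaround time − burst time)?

8

Timeline: | J1 0-2 | J2 2-4 | J3 4-6 | J4 6-8 | J5 8-10 | J6 10-12 | J1 12-14 | J2 14-16 | J6 16-18 | J1 18-24 |
Completion: J1=24  J2=16  J3=6  J4=8  J5=10  J6=18
Waiting(J5) = turnaround − burst = 10 − 2 = 8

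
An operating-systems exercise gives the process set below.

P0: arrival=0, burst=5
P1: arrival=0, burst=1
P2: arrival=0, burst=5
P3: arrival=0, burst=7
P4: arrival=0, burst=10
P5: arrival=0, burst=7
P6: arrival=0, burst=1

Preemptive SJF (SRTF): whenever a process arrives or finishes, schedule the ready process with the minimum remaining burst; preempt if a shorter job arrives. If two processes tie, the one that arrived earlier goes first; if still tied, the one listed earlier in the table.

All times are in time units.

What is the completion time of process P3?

Gantt: | P1 0-1 | P6 1-2 | P0 2-7 | P2 7-12 | P3 12-19 | P5 19-26 | P4 26-36 |
Completion: P0=7  P1=1  P2=12  P3=19  P4=36  P5=26  P6=2
Turnaround (C−A): P0=7  P1=1  P2=12  P3=19  P4=36  P5=26  P6=2

19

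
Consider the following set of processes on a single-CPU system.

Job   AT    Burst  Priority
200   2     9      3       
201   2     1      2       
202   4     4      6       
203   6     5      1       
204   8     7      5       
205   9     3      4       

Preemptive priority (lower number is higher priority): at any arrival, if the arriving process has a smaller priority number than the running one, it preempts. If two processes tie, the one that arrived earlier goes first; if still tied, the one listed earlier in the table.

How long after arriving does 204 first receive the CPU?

Gantt: | idle 0-2 | 201 2-3 | 200 3-6 | 203 6-11 | 200 11-17 | 205 17-20 | 204 20-27 | 202 27-31 |
Completion: 200=17  201=3  202=31  203=11  204=27  205=20
Response(204) = first start − arrival = 20 − 8 = 12

12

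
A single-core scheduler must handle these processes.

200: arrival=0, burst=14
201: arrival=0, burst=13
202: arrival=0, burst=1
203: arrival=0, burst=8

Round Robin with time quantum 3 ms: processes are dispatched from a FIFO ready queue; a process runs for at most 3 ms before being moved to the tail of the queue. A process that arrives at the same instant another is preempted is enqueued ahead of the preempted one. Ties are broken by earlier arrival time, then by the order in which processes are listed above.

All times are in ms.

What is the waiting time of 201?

23

Schedule: | 200 0-3 | 201 3-6 | 202 6-7 | 203 7-10 | 200 10-13 | 201 13-16 | 203 16-19 | 200 19-22 | 201 22-25 | 203 25-27 | 200 27-30 | 201 30-33 | 200 33-35 | 201 35-36 |
Completion: 200=35  201=36  202=7  203=27
Waiting(201) = turnaround − burst = 36 − 13 = 23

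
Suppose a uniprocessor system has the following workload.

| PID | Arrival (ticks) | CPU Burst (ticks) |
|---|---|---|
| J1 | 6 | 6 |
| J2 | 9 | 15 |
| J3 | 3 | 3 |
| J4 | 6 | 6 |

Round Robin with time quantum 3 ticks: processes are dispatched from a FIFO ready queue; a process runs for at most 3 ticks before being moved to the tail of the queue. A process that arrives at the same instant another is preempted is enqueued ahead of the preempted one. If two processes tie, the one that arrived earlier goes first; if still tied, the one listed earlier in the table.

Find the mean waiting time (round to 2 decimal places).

6.00

Timeline: | idle 0-3 | J3 3-6 | J1 6-9 | J4 9-12 | J2 12-15 | J1 15-18 | J4 18-21 | J2 21-33 |
Completion: J1=18  J2=33  J3=6  J4=21
Waiting times: J1=6, J2=9, J3=0, J4=9
Average waiting = (6+9+0+9) / 4 = 24/4 = 6.00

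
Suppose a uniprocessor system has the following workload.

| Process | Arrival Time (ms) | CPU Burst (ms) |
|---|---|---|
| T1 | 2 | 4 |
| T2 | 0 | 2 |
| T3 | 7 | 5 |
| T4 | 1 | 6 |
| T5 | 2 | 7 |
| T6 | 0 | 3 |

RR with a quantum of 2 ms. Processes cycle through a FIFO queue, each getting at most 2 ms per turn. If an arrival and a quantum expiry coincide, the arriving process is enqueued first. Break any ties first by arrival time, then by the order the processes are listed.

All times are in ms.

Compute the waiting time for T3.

Timeline: | T2 0-2 | T6 2-4 | T4 4-6 | T1 6-8 | T5 8-10 | T6 10-11 | T4 11-13 | T3 13-15 | T1 15-17 | T5 17-19 | T4 19-21 | T3 21-23 | T5 23-25 | T3 25-26 | T5 26-27 |
Completion: T1=17  T2=2  T3=26  T4=21  T5=27  T6=11
Turnaround (C−A): T1=15  T2=2  T3=19  T4=20  T5=25  T6=11
Waiting(T3) = turnaround − burst = 19 − 5 = 14

14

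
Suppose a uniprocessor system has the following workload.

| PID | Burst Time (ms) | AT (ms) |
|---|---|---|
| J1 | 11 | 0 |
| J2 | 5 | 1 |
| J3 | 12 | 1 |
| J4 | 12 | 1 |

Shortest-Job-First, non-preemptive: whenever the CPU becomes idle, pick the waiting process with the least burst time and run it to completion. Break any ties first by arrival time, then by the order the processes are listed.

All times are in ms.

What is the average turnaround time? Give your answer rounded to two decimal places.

23.00

Gantt: | J1 0-11 | J2 11-16 | J3 16-28 | J4 28-40 |
Completion: J1=11  J2=16  J3=28  J4=40
Turnaround (C−A): J1=11  J2=15  J3=27  J4=39
Turnaround times: J1=11, J2=15, J3=27, J4=39
Average turnaround = (11+15+27+39) / 4 = 92/4 = 23.00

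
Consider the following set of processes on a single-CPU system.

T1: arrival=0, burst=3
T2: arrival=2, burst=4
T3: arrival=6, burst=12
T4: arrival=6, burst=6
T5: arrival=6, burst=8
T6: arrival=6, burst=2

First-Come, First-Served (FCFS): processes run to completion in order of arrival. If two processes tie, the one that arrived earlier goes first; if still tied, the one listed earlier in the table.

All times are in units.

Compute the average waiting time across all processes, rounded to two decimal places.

Schedule: | T1 0-3 | T2 3-7 | T3 7-19 | T4 19-25 | T5 25-33 | T6 33-35 |
Completion: T1=3  T2=7  T3=19  T4=25  T5=33  T6=35
Waiting times: T1=0, T2=1, T3=1, T4=13, T5=19, T6=27
Average waiting = (0+1+1+13+19+27) / 6 = 61/6 = 10.17

10.17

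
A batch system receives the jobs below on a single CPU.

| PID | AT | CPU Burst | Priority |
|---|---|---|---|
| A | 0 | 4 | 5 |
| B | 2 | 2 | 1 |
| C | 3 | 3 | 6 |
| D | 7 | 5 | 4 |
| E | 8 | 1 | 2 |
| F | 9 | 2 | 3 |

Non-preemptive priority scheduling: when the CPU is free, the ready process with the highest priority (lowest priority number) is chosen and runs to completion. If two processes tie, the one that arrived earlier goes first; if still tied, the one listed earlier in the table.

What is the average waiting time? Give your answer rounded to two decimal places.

2.00

Timeline: | A 0-4 | B 4-6 | C 6-9 | E 9-10 | F 10-12 | D 12-17 |
Completion: A=4  B=6  C=9  D=17  E=10  F=12
Waiting times: A=0, B=2, C=3, D=5, E=1, F=1
Average waiting = (0+2+3+5+1+1) / 6 = 12/6 = 2.00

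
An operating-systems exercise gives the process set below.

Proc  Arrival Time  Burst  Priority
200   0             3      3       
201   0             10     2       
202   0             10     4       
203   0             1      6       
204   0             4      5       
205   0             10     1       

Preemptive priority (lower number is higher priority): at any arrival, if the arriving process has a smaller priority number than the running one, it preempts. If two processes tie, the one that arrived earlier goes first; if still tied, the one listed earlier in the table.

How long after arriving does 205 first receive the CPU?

Gantt: | 205 0-10 | 201 10-20 | 200 20-23 | 202 23-33 | 204 33-37 | 203 37-38 |
Completion: 200=23  201=20  202=33  203=38  204=37  205=10
Turnaround (C−A): 200=23  201=20  202=33  203=38  204=37  205=10
Response(205) = first start − arrival = 0 − 0 = 0

0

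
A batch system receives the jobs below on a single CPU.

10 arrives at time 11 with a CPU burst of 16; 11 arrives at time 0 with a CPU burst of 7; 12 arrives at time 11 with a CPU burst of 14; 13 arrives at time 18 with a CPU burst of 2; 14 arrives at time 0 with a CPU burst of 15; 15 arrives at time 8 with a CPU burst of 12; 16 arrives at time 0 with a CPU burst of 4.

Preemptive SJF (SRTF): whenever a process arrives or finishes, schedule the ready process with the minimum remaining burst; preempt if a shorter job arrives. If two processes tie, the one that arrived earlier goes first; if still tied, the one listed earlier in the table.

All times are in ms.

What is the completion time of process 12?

Schedule: | 16 0-4 | 11 4-11 | 15 11-18 | 13 18-20 | 15 20-25 | 12 25-39 | 14 39-54 | 10 54-70 |
Completion: 10=70  11=11  12=39  13=20  14=54  15=25  16=4

39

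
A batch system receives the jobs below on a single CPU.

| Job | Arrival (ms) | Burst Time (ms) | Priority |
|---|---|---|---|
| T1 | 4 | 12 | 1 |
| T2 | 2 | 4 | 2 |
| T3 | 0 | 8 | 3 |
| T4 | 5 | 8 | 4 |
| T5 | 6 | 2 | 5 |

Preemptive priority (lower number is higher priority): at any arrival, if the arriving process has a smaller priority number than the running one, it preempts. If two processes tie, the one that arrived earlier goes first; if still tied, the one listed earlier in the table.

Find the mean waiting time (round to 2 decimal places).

14.60

Gantt: | T3 0-2 | T2 2-4 | T1 4-16 | T2 16-18 | T3 18-24 | T4 24-32 | T5 32-34 |
Completion: T1=16  T2=18  T3=24  T4=32  T5=34
Turnaround (C−A): T1=12  T2=16  T3=24  T4=27  T5=28
Waiting times: T1=0, T2=12, T3=16, T4=19, T5=26
Average waiting = (0+12+16+19+26) / 5 = 73/5 = 14.60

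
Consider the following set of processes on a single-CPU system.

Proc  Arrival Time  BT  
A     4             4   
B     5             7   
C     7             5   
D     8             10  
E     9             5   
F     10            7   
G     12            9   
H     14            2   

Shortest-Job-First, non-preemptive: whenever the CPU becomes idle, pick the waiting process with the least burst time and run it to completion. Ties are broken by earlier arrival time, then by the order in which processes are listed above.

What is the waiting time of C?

Gantt: | idle 0-4 | A 4-8 | C 8-13 | E 13-18 | H 18-20 | B 20-27 | F 27-34 | G 34-43 | D 43-53 |
Completion: A=8  B=27  C=13  D=53  E=18  F=34  G=43  H=20
Turnaround (C−A): A=4  B=22  C=6  D=45  E=9  F=24  G=31  H=6
Waiting(C) = turnaround − burst = 6 − 5 = 1

1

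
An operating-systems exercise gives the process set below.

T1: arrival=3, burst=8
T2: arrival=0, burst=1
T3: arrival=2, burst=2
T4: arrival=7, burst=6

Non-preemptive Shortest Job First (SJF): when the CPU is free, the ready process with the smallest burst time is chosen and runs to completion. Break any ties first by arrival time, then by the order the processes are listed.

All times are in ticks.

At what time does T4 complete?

18

Timeline: | T2 0-1 | idle 1-2 | T3 2-4 | T1 4-12 | T4 12-18 |
Completion: T1=12  T2=1  T3=4  T4=18
Turnaround (C−A): T1=9  T2=1  T3=2  T4=11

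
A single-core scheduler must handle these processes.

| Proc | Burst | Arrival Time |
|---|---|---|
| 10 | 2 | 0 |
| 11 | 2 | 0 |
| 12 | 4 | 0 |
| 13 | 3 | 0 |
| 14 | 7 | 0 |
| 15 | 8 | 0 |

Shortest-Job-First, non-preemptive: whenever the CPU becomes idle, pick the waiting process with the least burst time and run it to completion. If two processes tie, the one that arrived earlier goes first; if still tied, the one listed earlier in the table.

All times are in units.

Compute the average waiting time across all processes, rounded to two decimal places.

7.00

Timeline: | 10 0-2 | 11 2-4 | 13 4-7 | 12 7-11 | 14 11-18 | 15 18-26 |
Completion: 10=2  11=4  12=11  13=7  14=18  15=26
Turnaround (C−A): 10=2  11=4  12=11  13=7  14=18  15=26
Waiting times: 10=0, 11=2, 12=7, 13=4, 14=11, 15=18
Average waiting = (0+2+7+4+11+18) / 6 = 42/6 = 7.00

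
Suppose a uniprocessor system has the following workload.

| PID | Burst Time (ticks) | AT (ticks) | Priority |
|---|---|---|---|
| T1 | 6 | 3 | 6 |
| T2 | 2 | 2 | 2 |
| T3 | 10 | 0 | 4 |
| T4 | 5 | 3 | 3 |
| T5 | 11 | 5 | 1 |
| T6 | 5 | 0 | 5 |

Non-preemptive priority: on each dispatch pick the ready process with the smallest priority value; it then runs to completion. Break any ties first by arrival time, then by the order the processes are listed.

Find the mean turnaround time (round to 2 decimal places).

23.50

Schedule: | T3 0-10 | T5 10-21 | T2 21-23 | T4 23-28 | T6 28-33 | T1 33-39 |
Completion: T1=39  T2=23  T3=10  T4=28  T5=21  T6=33
Turnaround (C−A): T1=36  T2=21  T3=10  T4=25  T5=16  T6=33
Turnaround times: T1=36, T2=21, T3=10, T4=25, T5=16, T6=33
Average turnaround = (36+21+10+25+16+33) / 6 = 141/6 = 23.50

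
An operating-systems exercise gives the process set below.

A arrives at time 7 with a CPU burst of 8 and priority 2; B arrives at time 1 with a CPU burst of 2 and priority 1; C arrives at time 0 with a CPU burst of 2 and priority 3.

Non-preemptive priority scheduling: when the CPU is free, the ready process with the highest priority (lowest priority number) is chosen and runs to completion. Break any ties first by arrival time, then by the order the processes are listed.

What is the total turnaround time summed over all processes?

Timeline: | C 0-2 | B 2-4 | idle 4-7 | A 7-15 |
Completion: A=15  B=4  C=2
Turnaround (C−A): A=8  B=3  C=2
Turnaround = completion − arrival: A=8, B=3, C=2
Total turnaround = 8 + 3 + 2 = 13

13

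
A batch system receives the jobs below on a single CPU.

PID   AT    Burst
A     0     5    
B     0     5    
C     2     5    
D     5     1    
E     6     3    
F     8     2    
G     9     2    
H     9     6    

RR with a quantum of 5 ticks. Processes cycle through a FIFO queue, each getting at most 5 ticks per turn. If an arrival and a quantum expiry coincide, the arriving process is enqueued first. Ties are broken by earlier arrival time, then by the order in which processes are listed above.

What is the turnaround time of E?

13

Gantt: | A 0-5 | B 5-10 | C 10-15 | D 15-16 | E 16-19 | F 19-21 | G 21-23 | H 23-29 |
Completion: A=5  B=10  C=15  D=16  E=19  F=21  G=23  H=29
Turnaround(E) = completion − arrival = 19 − 6 = 13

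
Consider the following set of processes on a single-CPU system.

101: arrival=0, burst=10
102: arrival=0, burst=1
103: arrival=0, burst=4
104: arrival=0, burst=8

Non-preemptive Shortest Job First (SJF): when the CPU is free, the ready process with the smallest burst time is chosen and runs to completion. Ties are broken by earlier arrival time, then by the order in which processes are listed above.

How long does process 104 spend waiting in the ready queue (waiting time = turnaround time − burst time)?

5

Timeline: | 102 0-1 | 103 1-5 | 104 5-13 | 101 13-23 |
Completion: 101=23  102=1  103=5  104=13
Turnaround (C−A): 101=23  102=1  103=5  104=13
Waiting(104) = turnaround − burst = 13 − 8 = 5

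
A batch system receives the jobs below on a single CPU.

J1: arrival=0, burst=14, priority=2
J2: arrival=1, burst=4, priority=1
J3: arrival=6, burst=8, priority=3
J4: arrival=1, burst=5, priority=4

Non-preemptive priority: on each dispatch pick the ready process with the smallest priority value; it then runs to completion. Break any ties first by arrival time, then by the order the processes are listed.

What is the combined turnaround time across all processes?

81

Timeline: | J1 0-14 | J2 14-18 | J3 18-26 | J4 26-31 |
Completion: J1=14  J2=18  J3=26  J4=31
Turnaround (C−A): J1=14  J2=17  J3=20  J4=30
Turnaround = completion − arrival: J1=14, J2=17, J3=20, J4=30
Total turnaround = 14 + 17 + 20 + 30 = 81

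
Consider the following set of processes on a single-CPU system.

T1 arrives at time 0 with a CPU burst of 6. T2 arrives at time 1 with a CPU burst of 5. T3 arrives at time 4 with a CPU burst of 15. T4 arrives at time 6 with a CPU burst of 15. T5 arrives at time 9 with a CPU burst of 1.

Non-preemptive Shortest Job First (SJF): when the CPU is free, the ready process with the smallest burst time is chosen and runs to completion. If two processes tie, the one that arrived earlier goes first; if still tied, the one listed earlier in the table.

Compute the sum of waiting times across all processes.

Timeline: | T1 0-6 | T2 6-11 | T5 11-12 | T3 12-27 | T4 27-42 |
Completion: T1=6  T2=11  T3=27  T4=42  T5=12
Turnaround (C−A): T1=6  T2=10  T3=23  T4=36  T5=3
Waiting = turnaround − burst: T1=0, T2=5, T3=8, T4=21, T5=2
Total waiting = 0 + 5 + 8 + 21 + 2 = 36

36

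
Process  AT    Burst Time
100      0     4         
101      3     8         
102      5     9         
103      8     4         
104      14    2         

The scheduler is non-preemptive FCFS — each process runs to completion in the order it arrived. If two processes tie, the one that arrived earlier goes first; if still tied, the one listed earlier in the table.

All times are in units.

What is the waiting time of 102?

Timeline: | 100 0-4 | 101 4-12 | 102 12-21 | 103 21-25 | 104 25-27 |
Completion: 100=4  101=12  102=21  103=25  104=27
Waiting(102) = turnaround − burst = 16 − 9 = 7

7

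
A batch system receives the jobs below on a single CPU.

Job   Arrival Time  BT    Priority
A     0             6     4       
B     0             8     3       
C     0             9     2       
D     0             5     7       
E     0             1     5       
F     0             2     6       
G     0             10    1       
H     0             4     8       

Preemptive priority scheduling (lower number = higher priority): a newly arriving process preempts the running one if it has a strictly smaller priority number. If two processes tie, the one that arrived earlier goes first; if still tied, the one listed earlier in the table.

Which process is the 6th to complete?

Schedule: | G 0-10 | C 10-19 | B 19-27 | A 27-33 | E 33-34 | F 34-36 | D 36-41 | H 41-45 |
Completion: A=33  B=27  C=19  D=41  E=34  F=36  G=10  H=45
Turnaround (C−A): A=33  B=27  C=19  D=41  E=34  F=36  G=10  H=45
Finish order: G → C → B → A → E → F → D → H

F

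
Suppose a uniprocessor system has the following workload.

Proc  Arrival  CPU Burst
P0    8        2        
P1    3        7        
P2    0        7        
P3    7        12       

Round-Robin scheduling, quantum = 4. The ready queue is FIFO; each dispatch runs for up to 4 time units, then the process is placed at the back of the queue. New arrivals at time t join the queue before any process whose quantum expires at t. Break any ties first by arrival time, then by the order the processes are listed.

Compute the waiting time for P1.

10

Timeline: | P2 0-4 | P1 4-8 | P2 8-11 | P3 11-15 | P0 15-17 | P1 17-20 | P3 20-28 |
Completion: P0=17  P1=20  P2=11  P3=28
Turnaround (C−A): P0=9  P1=17  P2=11  P3=21
Waiting(P1) = turnaround − burst = 17 − 7 = 10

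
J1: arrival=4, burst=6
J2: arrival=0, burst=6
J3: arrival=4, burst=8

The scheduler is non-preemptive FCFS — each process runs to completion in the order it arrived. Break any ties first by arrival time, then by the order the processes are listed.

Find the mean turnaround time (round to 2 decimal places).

10.00

Gantt: | J2 0-6 | J1 6-12 | J3 12-20 |
Completion: J1=12  J2=6  J3=20
Turnaround (C−A): J1=8  J2=6  J3=16
Turnaround times: J1=8, J2=6, J3=16
Average turnaround = (8+6+16) / 3 = 30/3 = 10.00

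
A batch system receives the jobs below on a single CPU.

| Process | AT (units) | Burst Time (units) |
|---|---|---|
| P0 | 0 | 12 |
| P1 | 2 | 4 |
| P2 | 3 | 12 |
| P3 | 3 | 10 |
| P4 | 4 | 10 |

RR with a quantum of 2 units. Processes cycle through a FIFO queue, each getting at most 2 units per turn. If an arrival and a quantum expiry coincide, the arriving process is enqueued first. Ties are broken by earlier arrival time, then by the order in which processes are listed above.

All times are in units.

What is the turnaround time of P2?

Schedule: | P0 0-2 | P1 2-4 | P0 4-6 | P2 6-8 | P3 8-10 | P4 10-12 | P1 12-14 | P0 14-16 | P2 16-18 | P3 18-20 | P4 20-22 | P0 22-24 | P2 24-26 | P3 26-28 | P4 28-30 | P0 30-32 | P2 32-34 | P3 34-36 | P4 36-38 | P0 38-40 | P2 40-42 | P3 42-44 | P4 44-46 | P2 46-48 |
Completion: P0=40  P1=14  P2=48  P3=44  P4=46
Turnaround (C−A): P0=40  P1=12  P2=45  P3=41  P4=42
Turnaround(P2) = completion − arrival = 48 − 3 = 45

45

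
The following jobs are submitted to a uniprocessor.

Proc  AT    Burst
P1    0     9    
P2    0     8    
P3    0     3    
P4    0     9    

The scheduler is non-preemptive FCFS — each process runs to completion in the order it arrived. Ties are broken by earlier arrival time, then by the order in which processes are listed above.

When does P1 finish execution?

Gantt: | P1 0-9 | P2 9-17 | P3 17-20 | P4 20-29 |
Completion: P1=9  P2=17  P3=20  P4=29
Turnaround (C−A): P1=9  P2=17  P3=20  P4=29

9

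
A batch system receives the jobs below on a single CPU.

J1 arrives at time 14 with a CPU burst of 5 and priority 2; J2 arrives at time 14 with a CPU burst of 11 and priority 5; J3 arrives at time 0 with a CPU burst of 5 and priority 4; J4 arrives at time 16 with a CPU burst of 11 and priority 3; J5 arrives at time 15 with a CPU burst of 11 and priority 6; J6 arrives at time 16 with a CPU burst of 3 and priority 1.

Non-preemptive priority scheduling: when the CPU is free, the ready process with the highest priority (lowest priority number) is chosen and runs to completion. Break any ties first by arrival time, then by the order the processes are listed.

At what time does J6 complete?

Schedule: | J3 0-5 | idle 5-14 | J1 14-19 | J6 19-22 | J4 22-33 | J2 33-44 | J5 44-55 |
Completion: J1=19  J2=44  J3=5  J4=33  J5=55  J6=22

22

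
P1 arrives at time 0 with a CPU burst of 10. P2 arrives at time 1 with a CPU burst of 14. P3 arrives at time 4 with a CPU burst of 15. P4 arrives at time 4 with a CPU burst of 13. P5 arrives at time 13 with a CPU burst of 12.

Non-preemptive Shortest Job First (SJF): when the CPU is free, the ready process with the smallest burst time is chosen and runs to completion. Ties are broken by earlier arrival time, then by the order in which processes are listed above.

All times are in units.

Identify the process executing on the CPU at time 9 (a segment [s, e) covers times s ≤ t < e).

P1

Gantt: | P1 0-10 | P4 10-23 | P5 23-35 | P2 35-49 | P3 49-64 |
Completion: P1=10  P2=49  P3=64  P4=23  P5=35
Turnaround (C−A): P1=10  P2=48  P3=60  P4=19  P5=22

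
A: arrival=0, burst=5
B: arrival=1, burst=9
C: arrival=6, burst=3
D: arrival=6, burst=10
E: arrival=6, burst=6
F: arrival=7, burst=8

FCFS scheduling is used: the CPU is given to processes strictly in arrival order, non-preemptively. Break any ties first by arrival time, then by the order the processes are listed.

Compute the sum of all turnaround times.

Schedule: | A 0-5 | B 5-14 | C 14-17 | D 17-27 | E 27-33 | F 33-41 |
Completion: A=5  B=14  C=17  D=27  E=33  F=41
Turnaround (C−A): A=5  B=13  C=11  D=21  E=27  F=34
Turnaround = completion − arrival: A=5, B=13, C=11, D=21, E=27, F=34
Total turnaround = 5 + 13 + 11 + 21 + 27 + 34 = 111

111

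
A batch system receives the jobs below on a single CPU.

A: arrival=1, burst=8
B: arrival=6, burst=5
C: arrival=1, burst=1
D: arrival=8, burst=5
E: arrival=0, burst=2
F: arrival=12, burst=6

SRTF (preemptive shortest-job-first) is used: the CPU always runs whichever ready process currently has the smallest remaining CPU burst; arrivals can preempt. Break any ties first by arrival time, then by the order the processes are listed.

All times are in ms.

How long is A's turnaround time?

10

Timeline: | E 0-2 | C 2-3 | A 3-11 | B 11-16 | D 16-21 | F 21-27 |
Completion: A=11  B=16  C=3  D=21  E=2  F=27
Turnaround(A) = completion − arrival = 11 − 1 = 10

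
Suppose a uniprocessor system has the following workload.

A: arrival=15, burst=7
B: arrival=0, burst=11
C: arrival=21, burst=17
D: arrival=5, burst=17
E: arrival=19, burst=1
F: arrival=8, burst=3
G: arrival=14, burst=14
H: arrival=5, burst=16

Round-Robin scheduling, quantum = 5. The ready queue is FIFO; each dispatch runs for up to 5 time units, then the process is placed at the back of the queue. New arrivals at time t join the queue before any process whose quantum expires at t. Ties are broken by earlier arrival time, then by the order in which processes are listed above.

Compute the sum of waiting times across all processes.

318

Schedule: | B 0-5 | D 5-10 | H 10-15 | B 15-20 | F 20-23 | D 23-28 | G 28-33 | A 33-38 | H 38-43 | E 43-44 | B 44-45 | C 45-50 | D 50-55 | G 55-60 | A 60-62 | H 62-67 | C 67-72 | D 72-74 | G 74-78 | H 78-79 | C 79-86 |
Completion: A=62  B=45  C=86  D=74  E=44  F=23  G=78  H=79
Waiting = turnaround − burst: A=40, B=34, C=48, D=52, E=24, F=12, G=50, H=58
Total waiting = 40 + 34 + 48 + 52 + 24 + 12 + 50 + 58 = 318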